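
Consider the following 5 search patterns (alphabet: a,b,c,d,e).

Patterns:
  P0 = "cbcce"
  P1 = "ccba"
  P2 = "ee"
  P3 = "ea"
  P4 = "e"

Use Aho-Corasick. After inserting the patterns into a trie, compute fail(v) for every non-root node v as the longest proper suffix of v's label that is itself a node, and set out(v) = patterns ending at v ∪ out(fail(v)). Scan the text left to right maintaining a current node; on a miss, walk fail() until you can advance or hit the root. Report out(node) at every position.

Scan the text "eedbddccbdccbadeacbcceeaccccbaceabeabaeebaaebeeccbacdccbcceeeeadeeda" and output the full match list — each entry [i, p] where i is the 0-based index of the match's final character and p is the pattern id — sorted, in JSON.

Build:
Trie nodes:
  n0 'ε': c→1 e→9
  n1 'c': b→2 c→6
  n2 'cb': c→3
  n3 'cbc': c→4
  n4 'cbcc': e→5
  n5 'cbcce': ·  ←P0
  n6 'cc': b→7
  n7 'ccb': a→8
  n8 'ccba': ·  ←P1
  n9 'e': a→11 e→10  ←P4
  n10 'ee': ·  ←P2
  n11 'ea': ·  ←P3

BFS fail/out derivation:
  n1('c'): parent n0 fail=0; on 'c' 0 → fail=0;  out ∅∪∅=∅
  n9('e'): parent n0 fail=0; on 'e' 0 → fail=0;  out {4}∪∅={4}
  n2('cb'): parent n1 fail=0; on 'b' 0 → fail=0;  out ∅∪∅=∅
  n6('cc'): parent n1 fail=0; on 'c' 0 → fail=1;  out ∅∪∅=∅
  n10('ee'): parent n9 fail=0; on 'e' 0 → fail=9;  out {2}∪{4}={2,4}
  n11('ea'): parent n9 fail=0; on 'a' 0 → fail=0;  out {3}∪∅={3}
  n3('cbc'): parent n2 fail=0; on 'c' 0 → fail=1;  out ∅∪∅=∅
  n7('ccb'): parent n6 fail=1; on 'b' 1 → fail=2;  out ∅∪∅=∅
  n4('cbcc'): parent n3 fail=1; on 'c' 1 → fail=6;  out ∅∪∅=∅
  n8('ccba'): parent n7 fail=2; on 'a' 2→0 → fail=0;  out {1}∪∅={1}
  n5('cbcce'): parent n4 fail=6; on 'e' 6→1→0 → fail=9;  out {0}∪{4}={0,4}

Text stream:
[0] read 'e'  n0⇒n9  emit P4@[0:0]
[1] read 'e'  n9⇒n10  emit P2@[0:1],P4@[1:1]
[2] read 'd'  n10⇒n0 (fail-walked)
[3] read 'b'  n0⇒n0
[4] read 'd'  n0⇒n0
[5] read 'd'  n0⇒n0
[6] read 'c'  n0⇒n1
[7] read 'c'  n1⇒n6
[8] read 'b'  n6⇒n7
[9] read 'd'  n7⇒n0 (fail-walked)
[10] read 'c'  n0⇒n1
[11] read 'c'  n1⇒n6
[12] read 'b'  n6⇒n7
[13] read 'a'  n7⇒n8  emit P1@[10:13]
[14] read 'd'  n8⇒n0 (fail-walked)
[15] read 'e'  n0⇒n9  emit P4@[15:15]
[16] read 'a'  n9⇒n11  emit P3@[15:16]
[17] read 'c'  n11⇒n1 (fail-walked)
[18] read 'b'  n1⇒n2
[19] read 'c'  n2⇒n3
[20] read 'c'  n3⇒n4
[21] read 'e'  n4⇒n5  emit P0@[17:21],P4@[21:21]
[22] read 'e'  n5⇒n10 (fail-walked)  emit P2@[21:22],P4@[22:22]
[23] read 'a'  n10⇒n11 (fail-walked)  emit P3@[22:23]
[24] read 'c'  n11⇒n1 (fail-walked)
[25] read 'c'  n1⇒n6
[26] read 'c'  n6⇒n6 (fail-walked)
[27] read 'c'  n6⇒n6 (fail-walked)
[28] read 'b'  n6⇒n7
[29] read 'a'  n7⇒n8  emit P1@[26:29]
[30] read 'c'  n8⇒n1 (fail-walked)
[31] read 'e'  n1⇒n9 (fail-walked)  emit P4@[31:31]
[32] read 'a'  n9⇒n11  emit P3@[31:32]
[33] read 'b'  n11⇒n0 (fail-walked)
[34] read 'e'  n0⇒n9  emit P4@[34:34]
[35] read 'a'  n9⇒n11  emit P3@[34:35]
[36] read 'b'  n11⇒n0 (fail-walked)
[37] read 'a'  n0⇒n0
[38] read 'e'  n0⇒n9  emit P4@[38:38]
[39] read 'e'  n9⇒n10  emit P2@[38:39],P4@[39:39]
[40] read 'b'  n10⇒n0 (fail-walked)
[41] read 'a'  n0⇒n0
[42] read 'a'  n0⇒n0
[43] read 'e'  n0⇒n9  emit P4@[43:43]
[44] read 'b'  n9⇒n0 (fail-walked)
[45] read 'e'  n0⇒n9  emit P4@[45:45]
[46] read 'e'  n9⇒n10  emit P2@[45:46],P4@[46:46]
[47] read 'c'  n10⇒n1 (fail-walked)
[48] read 'c'  n1⇒n6
[49] read 'b'  n6⇒n7
[50] read 'a'  n7⇒n8  emit P1@[47:50]
[51] read 'c'  n8⇒n1 (fail-walked)
[52] read 'd'  n1⇒n0 (fail-walked)
[53] read 'c'  n0⇒n1
[54] read 'c'  n1⇒n6
[55] read 'b'  n6⇒n7
[56] read 'c'  n7⇒n3 (fail-walked)
[57] read 'c'  n3⇒n4
[58] read 'e'  n4⇒n5  emit P0@[54:58],P4@[58:58]
[59] read 'e'  n5⇒n10 (fail-walked)  emit P2@[58:59],P4@[59:59]
[60] read 'e'  n10⇒n10 (fail-walked)  emit P2@[59:60],P4@[60:60]
[61] read 'e'  n10⇒n10 (fail-walked)  emit P2@[60:61],P4@[61:61]
[62] read 'a'  n10⇒n11 (fail-walked)  emit P3@[61:62]
[63] read 'd'  n11⇒n0 (fail-walked)
[64] read 'e'  n0⇒n9  emit P4@[64:64]
[65] read 'e'  n9⇒n10  emit P2@[64:65],P4@[65:65]
[66] read 'd'  n10⇒n0 (fail-walked)
[67] read 'a'  n0⇒n0

Result: [[0,4],[1,2],[1,4],[13,1],[15,4],[16,3],[21,0],[21,4],[22,2],[22,4],[23,3],[29,1],[31,4],[32,3],[34,4],[35,3],[38,4],[39,2],[39,4],[43,4],[45,4],[46,2],[46,4],[50,1],[58,0],[58,4],[59,2],[59,4],[60,2],[60,4],[61,2],[61,4],[62,3],[64,4],[65,2],[65,4]]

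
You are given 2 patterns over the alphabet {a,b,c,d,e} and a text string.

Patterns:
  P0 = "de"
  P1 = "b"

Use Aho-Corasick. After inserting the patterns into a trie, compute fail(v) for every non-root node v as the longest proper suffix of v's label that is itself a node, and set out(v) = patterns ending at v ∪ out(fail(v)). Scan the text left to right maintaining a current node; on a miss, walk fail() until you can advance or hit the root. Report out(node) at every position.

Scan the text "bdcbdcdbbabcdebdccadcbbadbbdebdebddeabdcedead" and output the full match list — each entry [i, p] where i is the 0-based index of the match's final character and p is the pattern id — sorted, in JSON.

Construct AC machine:
Trie nodes:
  0='ε' goto b→3 d→1
  1='d' goto e→2
  2='de' goto ·  [P0 ends]
  3='b' goto ·  [P1 ends]

Failure links (BFS by depth):
  n1('d'): parent n0 fail=0; on 'd' 0 → fail=0;  out ∅∪∅=∅
  n3('b'): parent n0 fail=0; on 'b' 0 → fail=0;  out {1}∪∅={1}
  n2('de'): parent n1 fail=0; on 'e' 0 → fail=0;  out {0}∪∅={0}

Text stream:
[0] read 'b'  n0⇒n3  → match P1@[0:0]
[1] read 'd'  n3⇒n1 (via fail)
[2] read 'c'  n1⇒n0 (via fail)
[3] read 'b'  n0⇒n3  → match P1@[3:3]
[4] read 'd'  n3⇒n1 (via fail)
[5] read 'c'  n1⇒n0 (via fail)
[6] read 'd'  n0⇒n1
[7] read 'b'  n1⇒n3 (via fail)  → match P1@[7:7]
[8] read 'b'  n3⇒n3 (via fail)  → match P1@[8:8]
[9] read 'a'  n3⇒n0 (via fail)
[10] read 'b'  n0⇒n3  → match P1@[10:10]
[11] read 'c'  n3⇒n0 (via fail)
[12] read 'd'  n0⇒n1
[13] read 'e'  n1⇒n2  → match P0@[12:13]
[14] read 'b'  n2⇒n3 (via fail)  → match P1@[14:14]
[15] read 'd'  n3⇒n1 (via fail)
[16] read 'c'  n1⇒n0 (via fail)
[17] read 'c'  n0⇒n0
[18] read 'a'  n0⇒n0
[19] read 'd'  n0⇒n1
[20] read 'c'  n1⇒n0 (via fail)
[21] read 'b'  n0⇒n3  → match P1@[21:21]
[22] read 'b'  n3⇒n3 (via fail)  → match P1@[22:22]
[23] read 'a'  n3⇒n0 (via fail)
[24] read 'd'  n0⇒n1
[25] read 'b'  n1⇒n3 (via fail)  → match P1@[25:25]
[26] read 'b'  n3⇒n3 (via fail)  → match P1@[26:26]
[27] read 'd'  n3⇒n1 (via fail)
[28] read 'e'  n1⇒n2  → match P0@[27:28]
[29] read 'b'  n2⇒n3 (via fail)  → match P1@[29:29]
[30] read 'd'  n3⇒n1 (via fail)
[31] read 'e'  n1⇒n2  → match P0@[30:31]
[32] read 'b'  n2⇒n3 (via fail)  → match P1@[32:32]
[33] read 'd'  n3⇒n1 (via fail)
[34] read 'd'  n1⇒n1 (via fail)
[35] read 'e'  n1⇒n2  → match P0@[34:35]
[36] read 'a'  n2⇒n0 (via fail)
[37] read 'b'  n0⇒n3  → match P1@[37:37]
[38] read 'd'  n3⇒n1 (via fail)
[39] read 'c'  n1⇒n0 (via fail)
[40] read 'e'  n0⇒n0
[41] read 'd'  n0⇒n1
[42] read 'e'  n1⇒n2  → match P0@[41:42]
[43] read 'a'  n2⇒n0 (via fail)
[44] read 'd'  n0⇒n1

Result: [[0,1],[3,1],[7,1],[8,1],[10,1],[13,0],[14,1],[21,1],[22,1],[25,1],[26,1],[28,0],[29,1],[31,0],[32,1],[35,0],[37,1],[42,0]]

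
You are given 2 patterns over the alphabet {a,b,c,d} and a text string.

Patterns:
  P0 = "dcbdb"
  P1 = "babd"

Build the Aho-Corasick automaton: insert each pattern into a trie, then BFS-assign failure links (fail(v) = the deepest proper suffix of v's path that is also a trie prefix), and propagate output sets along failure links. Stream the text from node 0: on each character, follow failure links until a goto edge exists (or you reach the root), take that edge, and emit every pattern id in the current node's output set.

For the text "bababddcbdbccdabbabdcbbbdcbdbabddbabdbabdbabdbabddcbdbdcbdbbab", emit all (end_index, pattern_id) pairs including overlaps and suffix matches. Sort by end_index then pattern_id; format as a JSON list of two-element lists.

Construct AC machine:
Trie (insert patterns):
  0='ε' goto b→6 d→1
  1='d' goto c→2
  2='dc' goto b→3
  3='dcb' goto d→4
  4='dcbd' goto b→5
  5='dcbdb' goto ·  ←P0
  6='b' goto a→7
  7='ba' goto b→8
  8='bab' goto d→9
  9='babd' goto ·  ←P1

BFS fail/out derivation:
  n1('d'): parent n0 fail=0; on 'd' 0 → fail=0;  out ∅∪∅=∅
  n6('b'): parent n0 fail=0; on 'b' 0 → fail=0;  out ∅∪∅=∅
  n2('dc'): parent n1 fail=0; on 'c' 0 → fail=0;  out ∅∪∅=∅
  n7('ba'): parent n6 fail=0; on 'a' 0 → fail=0;  out ∅∪∅=∅
  n3('dcb'): parent n2 fail=0; on 'b' 0 → fail=6;  out ∅∪∅=∅
  n8('bab'): parent n7 fail=0; on 'b' 0 → fail=6;  out ∅∪∅=∅
  n4('dcbd'): parent n3 fail=6; on 'd' 6→0 → fail=1;  out ∅∪∅=∅
  n9('babd'): parent n8 fail=6; on 'd' 6→0 → fail=1;  out {1}∪∅={1}
  n5('dcbdb'): parent n4 fail=1; on 'b' 1→0 → fail=6;  out {0}∪∅={0}

Text stream:
i=0 'b': node 0→6
i=1 'a': node 6→7
i=2 'b': node 7→8
i=3 'a': node 8→7 ·f
i=4 'b': node 7→8
i=5 'd': node 8→9  → match P1@[2:5]
i=6 'd': node 9→1 ·f
i=7 'c': node 1→2
i=8 'b': node 2→3
i=9 'd': node 3→4
i=10 'b': node 4→5  → match P0@[6:10]
i=11 'c': node 5→0 ·f
i=12 'c': node 0→0
i=13 'd': node 0→1
i=14 'a': node 1→0 ·f
i=15 'b': node 0→6
i=16 'b': node 6→6 ·f
i=17 'a': node 6→7
i=18 'b': node 7→8
i=19 'd': node 8→9  → match P1@[16:19]
i=20 'c': node 9→2 ·f
i=21 'b': node 2→3
i=22 'b': node 3→6 ·f
i=23 'b': node 6→6 ·f
i=24 'd': node 6→1 ·f
i=25 'c': node 1→2
i=26 'b': node 2→3
i=27 'd': node 3→4
i=28 'b': node 4→5  → match P0@[24:28]
i=29 'a': node 5→7 ·f
i=30 'b': node 7→8
i=31 'd': node 8→9  → match P1@[28:31]
i=32 'd': node 9→1 ·f
i=33 'b': node 1→6 ·f
i=34 'a': node 6→7
i=35 'b': node 7→8
i=36 'd': node 8→9  → match P1@[33:36]
i=37 'b': node 9→6 ·f
i=38 'a': node 6→7
i=39 'b': node 7→8
i=40 'd': node 8→9  → match P1@[37:40]
i=41 'b': node 9→6 ·f
i=42 'a': node 6→7
i=43 'b': node 7→8
i=44 'd': node 8→9  → match P1@[41:44]
i=45 'b': node 9→6 ·f
i=46 'a': node 6→7
i=47 'b': node 7→8
i=48 'd': node 8→9  → match P1@[45:48]
i=49 'd': node 9→1 ·f
i=50 'c': node 1→2
i=51 'b': node 2→3
i=52 'd': node 3→4
i=53 'b': node 4→5  → match P0@[49:53]
i=54 'd': node 5→1 ·f
i=55 'c': node 1→2
i=56 'b': node 2→3
i=57 'd': node 3→4
i=58 'b': node 4→5  → match P0@[54:58]
i=59 'b': node 5→6 ·f
i=60 'a': node 6→7
i=61 'b': node 7→8

All matches (sorted): [[5,1],[10,0],[19,1],[28,0],[31,1],[36,1],[40,1],[44,1],[48,1],[53,0],[58,0]]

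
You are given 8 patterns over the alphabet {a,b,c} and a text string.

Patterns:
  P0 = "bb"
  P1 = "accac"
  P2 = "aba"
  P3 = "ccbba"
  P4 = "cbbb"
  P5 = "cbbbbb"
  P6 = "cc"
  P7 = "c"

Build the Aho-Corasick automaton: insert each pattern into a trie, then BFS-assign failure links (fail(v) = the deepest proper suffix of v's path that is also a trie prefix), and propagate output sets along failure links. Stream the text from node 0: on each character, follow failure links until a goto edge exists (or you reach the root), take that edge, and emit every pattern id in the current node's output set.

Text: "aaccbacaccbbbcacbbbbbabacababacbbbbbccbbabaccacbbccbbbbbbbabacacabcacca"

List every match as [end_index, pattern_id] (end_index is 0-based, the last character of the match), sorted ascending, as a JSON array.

Build automaton:
Trie (insert patterns):
  n0 'ε': a→3 b→1 c→10
  n1 'b': b→2
  n2 'bb': ·  ←P0
  n3 'a': b→8 c→4
  n4 'ac': c→5
  n5 'acc': a→6
  n6 'acca': c→7
  n7 'accac': ·  ←P1
  n8 'ab': a→9
  n9 'aba': ·  ←P2
  n10 'c': b→15 c→11  ←P7
  n11 'cc': b→12  ←P6
  n12 'ccb': b→13
  n13 'ccbb': a→14
  n14 'ccbba': ·  ←P3
  n15 'cb': b→16
  n16 'cbb': b→17
  n17 'cbbb': b→18  ←P4
  n18 'cbbbb': b→19
  n19 'cbbbbb': ·  ←P5

BFS fail/out derivation:
  fail(1) 'b': from fail(0)=0 chase 'b': 0 ⇒ 0;  out=∅∪out(0)=∅
  fail(3) 'a': from fail(0)=0 chase 'a': 0 ⇒ 0;  out=∅∪out(0)=∅
  fail(10) 'c': from fail(0)=0 chase 'c': 0 ⇒ 0;  out={7}∪out(0)={7}
  fail(2) 'bb': from fail(1)=0 chase 'b': 0 ⇒ 1;  out={0}∪out(1)={0}
  fail(4) 'ac': from fail(3)=0 chase 'c': 0 ⇒ 10;  out=∅∪out(10)={7}
  fail(8) 'ab': from fail(3)=0 chase 'b': 0 ⇒ 1;  out=∅∪out(1)=∅
  fail(11) 'cc': from fail(10)=0 chase 'c': 0 ⇒ 10;  out={6}∪out(10)={6,7}
  fail(15) 'cb': from fail(10)=0 chase 'b': 0 ⇒ 1;  out=∅∪out(1)=∅
  fail(5) 'acc': from fail(4)=10 chase 'c': 10 ⇒ 11;  out=∅∪out(11)={6,7}
  fail(9) 'aba': from fail(8)=1 chase 'a': 1→0 ⇒ 3;  out={2}∪out(3)={2}
  fail(12) 'ccb': from fail(11)=10 chase 'b': 10 ⇒ 15;  out=∅∪out(15)=∅
  fail(16) 'cbb': from fail(15)=1 chase 'b': 1 ⇒ 2;  out=∅∪out(2)={0}
  fail(6) 'acca': from fail(5)=11 chase 'a': 11→10→0 ⇒ 3;  out=∅∪out(3)=∅
  fail(13) 'ccbb': from fail(12)=15 chase 'b': 15 ⇒ 16;  out=∅∪out(16)={0}
  fail(17) 'cbbb': from fail(16)=2 chase 'b': 2→1 ⇒ 2;  out={4}∪out(2)={0,4}
  fail(7) 'accac': from fail(6)=3 chase 'c': 3 ⇒ 4;  out={1}∪out(4)={1,7}
  fail(14) 'ccbba': from fail(13)=16 chase 'a': 16→2→1→0 ⇒ 3;  out={3}∪out(3)={3}
  fail(18) 'cbbbb': from fail(17)=2 chase 'b': 2→1 ⇒ 2;  out=∅∪out(2)={0}
  fail(19) 'cbbbbb': from fail(18)=2 chase 'b': 2→1 ⇒ 2;  out={5}∪out(2)={0,5}

Scan:
[0] read 'a'  n0⇒n3
[1] read 'a'  n3⇒n3 (fail-walked)
[2] read 'c'  n3⇒n4  emit P7@[2:2]
[3] read 'c'  n4⇒n5  emit P6@[2:3],P7@[3:3]
[4] read 'b'  n5⇒n12 (fail-walked)
[5] read 'a'  n12⇒n3 (fail-walked)
[6] read 'c'  n3⇒n4  emit P7@[6:6]
[7] read 'a'  n4⇒n3 (fail-walked)
[8] read 'c'  n3⇒n4  emit P7@[8:8]
[9] read 'c'  n4⇒n5  emit P6@[8:9],P7@[9:9]
[10] read 'b'  n5⇒n12 (fail-walked)
[11] read 'b'  n12⇒n13  emit P0@[10:11]
[12] read 'b'  n13⇒n17 (fail-walked)  emit P0@[11:12],P4@[9:12]
[13] read 'c'  n17⇒n10 (fail-walked)  emit P7@[13:13]
[14] read 'a'  n10⇒n3 (fail-walked)
[15] read 'c'  n3⇒n4  emit P7@[15:15]
[16] read 'b'  n4⇒n15 (fail-walked)
[17] read 'b'  n15⇒n16  emit P0@[16:17]
[18] read 'b'  n16⇒n17  emit P0@[17:18],P4@[15:18]
[19] read 'b'  n17⇒n18  emit P0@[18:19]
[20] read 'b'  n18⇒n19  emit P0@[19:20],P5@[15:20]
[21] read 'a'  n19⇒n3 (fail-walked)
[22] read 'b'  n3⇒n8
[23] read 'a'  n8⇒n9  emit P2@[21:23]
[24] read 'c'  n9⇒n4 (fail-walked)  emit P7@[24:24]
[25] read 'a'  n4⇒n3 (fail-walked)
[26] read 'b'  n3⇒n8
[27] read 'a'  n8⇒n9  emit P2@[25:27]
[28] read 'b'  n9⇒n8 (fail-walked)
[29] read 'a'  n8⇒n9  emit P2@[27:29]
[30] read 'c'  n9⇒n4 (fail-walked)  emit P7@[30:30]
[31] read 'b'  n4⇒n15 (fail-walked)
[32] read 'b'  n15⇒n16  emit P0@[31:32]
[33] read 'b'  n16⇒n17  emit P0@[32:33],P4@[30:33]
[34] read 'b'  n17⇒n18  emit P0@[33:34]
[35] read 'b'  n18⇒n19  emit P0@[34:35],P5@[30:35]
[36] read 'c'  n19⇒n10 (fail-walked)  emit P7@[36:36]
[37] read 'c'  n10⇒n11  emit P6@[36:37],P7@[37:37]
[38] read 'b'  n11⇒n12
[39] read 'b'  n12⇒n13  emit P0@[38:39]
[40] read 'a'  n13⇒n14  emit P3@[36:40]
[41] read 'b'  n14⇒n8 (fail-walked)
[42] read 'a'  n8⇒n9  emit P2@[40:42]
[43] read 'c'  n9⇒n4 (fail-walked)  emit P7@[43:43]
[44] read 'c'  n4⇒n5  emit P6@[43:44],P7@[44:44]
[45] read 'a'  n5⇒n6
[46] read 'c'  n6⇒n7  emit P1@[42:46],P7@[46:46]
[47] read 'b'  n7⇒n15 (fail-walked)
[48] read 'b'  n15⇒n16  emit P0@[47:48]
[49] read 'c'  n16⇒n10 (fail-walked)  emit P7@[49:49]
[50] read 'c'  n10⇒n11  emit P6@[49:50],P7@[50:50]
[51] read 'b'  n11⇒n12
[52] read 'b'  n12⇒n13  emit P0@[51:52]
[53] read 'b'  n13⇒n17 (fail-walked)  emit P0@[52:53],P4@[50:53]
[54] read 'b'  n17⇒n18  emit P0@[53:54]
[55] read 'b'  n18⇒n19  emit P0@[54:55],P5@[50:55]
[56] read 'b'  n19⇒n2 (fail-walked)  emit P0@[55:56]
[57] read 'b'  n2⇒n2 (fail-walked)  emit P0@[56:57]
[58] read 'a'  n2⇒n3 (fail-walked)
[59] read 'b'  n3⇒n8
[60] read 'a'  n8⇒n9  emit P2@[58:60]
[61] read 'c'  n9⇒n4 (fail-walked)  emit P7@[61:61]
[62] read 'a'  n4⇒n3 (fail-walked)
[63] read 'c'  n3⇒n4  emit P7@[63:63]
[64] read 'a'  n4⇒n3 (fail-walked)
[65] read 'b'  n3⇒n8
[66] read 'c'  n8⇒n10 (fail-walked)  emit P7@[66:66]
[67] read 'a'  n10⇒n3 (fail-walked)
[68] read 'c'  n3⇒n4  emit P7@[68:68]
[69] read 'c'  n4⇒n5  emit P6@[68:69],P7@[69:69]
[70] read 'a'  n5⇒n6

Result: [[2,7],[3,6],[3,7],[6,7],[8,7],[9,6],[9,7],[11,0],[12,0],[12,4],[13,7],[15,7],[17,0],[18,0],[18,4],[19,0],[20,0],[20,5],[23,2],[24,7],[27,2],[29,2],[30,7],[32,0],[33,0],[33,4],[34,0],[35,0],[35,5],[36,7],[37,6],[37,7],[39,0],[40,3],[42,2],[43,7],[44,6],[44,7],[46,1],[46,7],[48,0],[49,7],[50,6],[50,7],[52,0],[53,0],[53,4],[54,0],[55,0],[55,5],[56,0],[57,0],[60,2],[61,7],[63,7],[66,7],[68,7],[69,6],[69,7]]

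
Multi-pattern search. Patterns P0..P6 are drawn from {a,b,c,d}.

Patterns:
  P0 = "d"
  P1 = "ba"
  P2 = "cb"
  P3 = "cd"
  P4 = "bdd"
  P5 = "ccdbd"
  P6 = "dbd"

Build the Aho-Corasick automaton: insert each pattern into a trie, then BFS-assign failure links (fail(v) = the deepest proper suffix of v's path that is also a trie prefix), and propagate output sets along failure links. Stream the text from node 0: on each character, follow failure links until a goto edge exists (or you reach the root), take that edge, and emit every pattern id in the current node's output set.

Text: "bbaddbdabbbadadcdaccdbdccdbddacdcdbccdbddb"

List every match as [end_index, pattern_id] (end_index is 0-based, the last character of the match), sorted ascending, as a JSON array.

Build automaton:
Trie nodes:
  0='ε' goto b→2 c→4 d→1
  1='d' goto b→13  [P0 ends]
  2='b' goto a→3 d→7
  3='ba' goto ·  [P1 ends]
  4='c' goto b→5 c→9 d→6
  5='cb' goto ·  [P2 ends]
  6='cd' goto ·  [P3 ends]
  7='bd' goto d→8
  8='bdd' goto ·  [P4 ends]
  9='cc' goto d→10
  10='ccd' goto b→11
  11='ccdb' goto d→12
  12='ccdbd' goto ·  [P5 ends]
  13='db' goto d→14
  14='dbd' goto ·  [P6 ends]

Failure links (BFS by depth):
  fail(1) 'd': from fail(0)=0 chase 'd': 0 ⇒ 0;  out={0}∪out(0)={0}
  fail(2) 'b': from fail(0)=0 chase 'b': 0 ⇒ 0;  out=∅∪out(0)=∅
  fail(4) 'c': from fail(0)=0 chase 'c': 0 ⇒ 0;  out=∅∪out(0)=∅
  fail(3) 'ba': from fail(2)=0 chase 'a': 0 ⇒ 0;  out={1}∪out(0)={1}
  fail(5) 'cb': from fail(4)=0 chase 'b': 0 ⇒ 2;  out={2}∪out(2)={2}
  fail(6) 'cd': from fail(4)=0 chase 'd': 0 ⇒ 1;  out={3}∪out(1)={0,3}
  fail(7) 'bd': from fail(2)=0 chase 'd': 0 ⇒ 1;  out=∅∪out(1)={0}
  fail(9) 'cc': from fail(4)=0 chase 'c': 0 ⇒ 4;  out=∅∪out(4)=∅
  fail(13) 'db': from fail(1)=0 chase 'b': 0 ⇒ 2;  out=∅∪out(2)=∅
  fail(8) 'bdd': from fail(7)=1 chase 'd': 1→0 ⇒ 1;  out={4}∪out(1)={0,4}
  fail(10) 'ccd': from fail(9)=4 chase 'd': 4 ⇒ 6;  out=∅∪out(6)={0,3}
  fail(14) 'dbd': from fail(13)=2 chase 'd': 2 ⇒ 7;  out={6}∪out(7)={0,6}
  fail(11) 'ccdb': from fail(10)=6 chase 'b': 6→1 ⇒ 13;  out=∅∪out(13)=∅
  fail(12) 'ccdbd': from fail(11)=13 chase 'd': 13 ⇒ 14;  out={5}∪out(14)={0,5,6}

Run:
i=0 'b': node 0→2
i=1 'b': node 2→2 (fail-walked)
i=2 'a': node 2→3  emit P1@[1:2]
i=3 'd': node 3→1 (fail-walked)  emit P0@[3:3]
i=4 'd': node 1→1 (fail-walked)  emit P0@[4:4]
i=5 'b': node 1→13
i=6 'd': node 13→14  emit P0@[6:6],P6@[4:6]
i=7 'a': node 14→0 (fail-walked)
i=8 'b': node 0→2
i=9 'b': node 2→2 (fail-walked)
i=10 'b': node 2→2 (fail-walked)
i=11 'a': node 2→3  emit P1@[10:11]
i=12 'd': node 3→1 (fail-walked)  emit P0@[12:12]
i=13 'a': node 1→0 (fail-walked)
i=14 'd': node 0→1  emit P0@[14:14]
i=15 'c': node 1→4 (fail-walked)
i=16 'd': node 4→6  emit P0@[16:16],P3@[15:16]
i=17 'a': node 6→0 (fail-walked)
i=18 'c': node 0→4
i=19 'c': node 4→9
i=20 'd': node 9→10  emit P0@[20:20],P3@[19:20]
i=21 'b': node 10→11
i=22 'd': node 11→12  emit P0@[22:22],P5@[18:22],P6@[20:22]
i=23 'c': node 12→4 (fail-walked)
i=24 'c': node 4→9
i=25 'd': node 9→10  emit P0@[25:25],P3@[24:25]
i=26 'b': node 10→11
i=27 'd': node 11→12  emit P0@[27:27],P5@[23:27],P6@[25:27]
i=28 'd': node 12→8 (fail-walked)  emit P0@[28:28],P4@[26:28]
i=29 'a': node 8→0 (fail-walked)
i=30 'c': node 0→4
i=31 'd': node 4→6  emit P0@[31:31],P3@[30:31]
i=32 'c': node 6→4 (fail-walked)
i=33 'd': node 4→6  emit P0@[33:33],P3@[32:33]
i=34 'b': node 6→13 (fail-walked)
i=35 'c': node 13→4 (fail-walked)
i=36 'c': node 4→9
i=37 'd': node 9→10  emit P0@[37:37],P3@[36:37]
i=38 'b': node 10→11
i=39 'd': node 11→12  emit P0@[39:39],P5@[35:39],P6@[37:39]
i=40 'd': node 12→8 (fail-walked)  emit P0@[40:40],P4@[38:40]
i=41 'b': node 8→13 (fail-walked)

Matches: [[2,1],[3,0],[4,0],[6,0],[6,6],[11,1],[12,0],[14,0],[16,0],[16,3],[20,0],[20,3],[22,0],[22,5],[22,6],[25,0],[25,3],[27,0],[27,5],[27,6],[28,0],[28,4],[31,0],[31,3],[33,0],[33,3],[37,0],[37,3],[39,0],[39,5],[39,6],[40,0],[40,4]]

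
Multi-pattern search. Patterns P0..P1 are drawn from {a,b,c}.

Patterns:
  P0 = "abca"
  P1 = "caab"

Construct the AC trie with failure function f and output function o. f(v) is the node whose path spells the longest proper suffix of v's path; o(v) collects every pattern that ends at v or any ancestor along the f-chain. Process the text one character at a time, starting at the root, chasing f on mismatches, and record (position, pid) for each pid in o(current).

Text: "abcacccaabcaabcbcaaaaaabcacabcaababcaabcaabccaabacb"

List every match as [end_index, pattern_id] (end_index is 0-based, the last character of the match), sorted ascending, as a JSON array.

Build:
Trie nodes:
  0='ε' goto a→1 c→5
  1='a' goto b→2
  2='ab' goto c→3
  3='abc' goto a→4
  4='abca' goto ·  [P0 ends]
  5='c' goto a→6
  6='ca' goto a→7
  7='caa' goto b→8
  8='caab' goto ·  [P1 ends]

Failure links (BFS by depth):
  fail(1) 'a': from fail(0)=0 chase 'a': 0 ⇒ 0;  out=∅∪out(0)=∅
  fail(5) 'c': from fail(0)=0 chase 'c': 0 ⇒ 0;  out=∅∪out(0)=∅
  fail(2) 'ab': from fail(1)=0 chase 'b': 0 ⇒ 0;  out=∅∪out(0)=∅
  fail(6) 'ca': from fail(5)=0 chase 'a': 0 ⇒ 1;  out=∅∪out(1)=∅
  fail(3) 'abc': from fail(2)=0 chase 'c': 0 ⇒ 5;  out=∅∪out(5)=∅
  fail(7) 'caa': from fail(6)=1 chase 'a': 1→0 ⇒ 1;  out=∅∪out(1)=∅
  fail(4) 'abca': from fail(3)=5 chase 'a': 5 ⇒ 6;  out={0}∪out(6)={0}
  fail(8) 'caab': from fail(7)=1 chase 'b': 1 ⇒ 2;  out={1}∪out(2)={1}

Run:
[0] read 'a'  n0⇒n1
[1] read 'b'  n1⇒n2
[2] read 'c'  n2⇒n3
[3] read 'a'  n3⇒n4  ** P0@[0:3]
[4] read 'c'  n4⇒n5 (fail-walked)
[5] read 'c'  n5⇒n5 (fail-walked)
[6] read 'c'  n5⇒n5 (fail-walked)
[7] read 'a'  n5⇒n6
[8] read 'a'  n6⇒n7
[9] read 'b'  n7⇒n8  ** P1@[6:9]
[10] read 'c'  n8⇒n3 (fail-walked)
[11] read 'a'  n3⇒n4  ** P0@[8:11]
[12] read 'a'  n4⇒n7 (fail-walked)
[13] read 'b'  n7⇒n8  ** P1@[10:13]
[14] read 'c'  n8⇒n3 (fail-walked)
[15] read 'b'  n3⇒n0 (fail-walked)
[16] read 'c'  n0⇒n5
[17] read 'a'  n5⇒n6
[18] read 'a'  n6⇒n7
[19] read 'a'  n7⇒n1 (fail-walked)
[20] read 'a'  n1⇒n1 (fail-walked)
[21] read 'a'  n1⇒n1 (fail-walked)
[22] read 'a'  n1⇒n1 (fail-walked)
[23] read 'b'  n1⇒n2
[24] read 'c'  n2⇒n3
[25] read 'a'  n3⇒n4  ** P0@[22:25]
[26] read 'c'  n4⇒n5 (fail-walked)
[27] read 'a'  n5⇒n6
[28] read 'b'  n6⇒n2 (fail-walked)
[29] read 'c'  n2⇒n3
[30] read 'a'  n3⇒n4  ** P0@[27:30]
[31] read 'a'  n4⇒n7 (fail-walked)
[32] read 'b'  n7⇒n8  ** P1@[29:32]
[33] read 'a'  n8⇒n1 (fail-walked)
[34] read 'b'  n1⇒n2
[35] read 'c'  n2⇒n3
[36] read 'a'  n3⇒n4  ** P0@[33:36]
[37] read 'a'  n4⇒n7 (fail-walked)
[38] read 'b'  n7⇒n8  ** P1@[35:38]
[39] read 'c'  n8⇒n3 (fail-walked)
[40] read 'a'  n3⇒n4  ** P0@[37:40]
[41] read 'a'  n4⇒n7 (fail-walked)
[42] read 'b'  n7⇒n8  ** P1@[39:42]
[43] read 'c'  n8⇒n3 (fail-walked)
[44] read 'c'  n3⇒n5 (fail-walked)
[45] read 'a'  n5⇒n6
[46] read 'a'  n6⇒n7
[47] read 'b'  n7⇒n8  ** P1@[44:47]
[48] read 'a'  n8⇒n1 (fail-walked)
[49] read 'c'  n1⇒n5 (fail-walked)
[50] read 'b'  n5⇒n0 (fail-walked)

Result: [[3,0],[9,1],[11,0],[13,1],[25,0],[30,0],[32,1],[36,0],[38,1],[40,0],[42,1],[47,1]]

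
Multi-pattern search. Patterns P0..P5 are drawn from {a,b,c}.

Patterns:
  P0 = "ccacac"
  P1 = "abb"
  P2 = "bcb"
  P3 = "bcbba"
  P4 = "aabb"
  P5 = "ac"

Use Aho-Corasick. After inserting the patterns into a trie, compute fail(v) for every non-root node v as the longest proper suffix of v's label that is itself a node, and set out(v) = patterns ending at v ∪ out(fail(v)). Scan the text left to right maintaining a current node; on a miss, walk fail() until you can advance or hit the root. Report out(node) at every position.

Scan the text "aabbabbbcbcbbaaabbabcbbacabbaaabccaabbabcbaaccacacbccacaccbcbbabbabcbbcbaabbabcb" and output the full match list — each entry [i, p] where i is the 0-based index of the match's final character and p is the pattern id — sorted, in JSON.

Build automaton:
Trie nodes:
  0='ε' goto a→7 b→10 c→1
  1='c' goto c→2
  2='cc' goto a→3
  3='cca' goto c→4
  4='ccac' goto a→5
  5='ccaca' goto c→6
  6='ccacac' goto ·  [P0 ends]
  7='a' goto a→15 b→8 c→18
  8='ab' goto b→9
  9='abb' goto ·  [P1 ends]
  10='b' goto c→11
  11='bc' goto b→12
  12='bcb' goto b→13  [P2 ends]
  13='bcbb' goto a→14
  14='bcbba' goto ·  [P3 ends]
  15='aa' goto b→16
  16='aab' goto b→17
  17='aabb' goto ·  [P4 ends]
  18='ac' goto ·  [P5 ends]

Failure links (BFS by depth):
  n1('c'): parent n0 fail=0; on 'c' 0 → fail=0;  out ∅∪∅=∅
  n7('a'): parent n0 fail=0; on 'a' 0 → fail=0;  out ∅∪∅=∅
  n10('b'): parent n0 fail=0; on 'b' 0 → fail=0;  out ∅∪∅=∅
  n2('cc'): parent n1 fail=0; on 'c' 0 → fail=1;  out ∅∪∅=∅
  n8('ab'): parent n7 fail=0; on 'b' 0 → fail=10;  out ∅∪∅=∅
  n11('bc'): parent n10 fail=0; on 'c' 0 → fail=1;  out ∅∪∅=∅
  n15('aa'): parent n7 fail=0; on 'a' 0 → fail=7;  out ∅∪∅=∅
  n18('ac'): parent n7 fail=0; on 'c' 0 → fail=1;  out {5}∪∅={5}
  n3('cca'): parent n2 fail=1; on 'a' 1→0 → fail=7;  out ∅∪∅=∅
  n9('abb'): parent n8 fail=10; on 'b' 10→0 → fail=10;  out {1}∪∅={1}
  n12('bcb'): parent n11 fail=1; on 'b' 1→0 → fail=10;  out {2}∪∅={2}
  n16('aab'): parent n15 fail=7; on 'b' 7 → fail=8;  out ∅∪∅=∅
  n4('ccac'): parent n3 fail=7; on 'c' 7 → fail=18;  out ∅∪{5}={5}
  n13('bcbb'): parent n12 fail=10; on 'b' 10→0 → fail=10;  out ∅∪∅=∅
  n17('aabb'): parent n16 fail=8; on 'b' 8 → fail=9;  out {4}∪{1}={1,4}
  n5('ccaca'): parent n4 fail=18; on 'a' 18→1→0 → fail=7;  out ∅∪∅=∅
  n14('bcbba'): parent n13 fail=10; on 'a' 10→0 → fail=7;  out {3}∪∅={3}
  n6('ccacac'): parent n5 fail=7; on 'c' 7 → fail=18;  out {0}∪{5}={0,5}

Scan:
[0] read 'a'  n0⇒n7
[1] read 'a'  n7⇒n15
[2] read 'b'  n15⇒n16
[3] read 'b'  n16⇒n17  emit P1@[1:3],P4@[0:3]
[4] read 'a'  n17⇒n7 ·f
[5] read 'b'  n7⇒n8
[6] read 'b'  n8⇒n9  emit P1@[4:6]
[7] read 'b'  n9⇒n10 ·f
[8] read 'c'  n10⇒n11
[9] read 'b'  n11⇒n12  emit P2@[7:9]
[10] read 'c'  n12⇒n11 ·f
[11] read 'b'  n11⇒n12  emit P2@[9:11]
[12] read 'b'  n12⇒n13
[13] read 'a'  n13⇒n14  emit P3@[9:13]
[14] read 'a'  n14⇒n15 ·f
[15] read 'a'  n15⇒n15 ·f
[16] read 'b'  n15⇒n16
[17] read 'b'  n16⇒n17  emit P1@[15:17],P4@[14:17]
[18] read 'a'  n17⇒n7 ·f
[19] read 'b'  n7⇒n8
[20] read 'c'  n8⇒n11 ·f
[21] read 'b'  n11⇒n12  emit P2@[19:21]
[22] read 'b'  n12⇒n13
[23] read 'a'  n13⇒n14  emit P3@[19:23]
[24] read 'c'  n14⇒n18 ·f  emit P5@[23:24]
[25] read 'a'  n18⇒n7 ·f
[26] read 'b'  n7⇒n8
[27] read 'b'  n8⇒n9  emit P1@[25:27]
[28] read 'a'  n9⇒n7 ·f
[29] read 'a'  n7⇒n15
[30] read 'a'  n15⇒n15 ·f
[31] read 'b'  n15⇒n16
[32] read 'c'  n16⇒n11 ·f
[33] read 'c'  n11⇒n2 ·f
[34] read 'a'  n2⇒n3
[35] read 'a'  n3⇒n15 ·f
[36] read 'b'  n15⇒n16
[37] read 'b'  n16⇒n17  emit P1@[35:37],P4@[34:37]
[38] read 'a'  n17⇒n7 ·f
[39] read 'b'  n7⇒n8
[40] read 'c'  n8⇒n11 ·f
[41] read 'b'  n11⇒n12  emit P2@[39:41]
[42] read 'a'  n12⇒n7 ·f
[43] read 'a'  n7⇒n15
[44] read 'c'  n15⇒n18 ·f  emit P5@[43:44]
[45] read 'c'  n18⇒n2 ·f
[46] read 'a'  n2⇒n3
[47] read 'c'  n3⇒n4  emit P5@[46:47]
[48] read 'a'  n4⇒n5
[49] read 'c'  n5⇒n6  emit P0@[44:49],P5@[48:49]
[50] read 'b'  n6⇒n10 ·f
[51] read 'c'  n10⇒n11
[52] read 'c'  n11⇒n2 ·f
[53] read 'a'  n2⇒n3
[54] read 'c'  n3⇒n4  emit P5@[53:54]
[55] read 'a'  n4⇒n5
[56] read 'c'  n5⇒n6  emit P0@[51:56],P5@[55:56]
[57] read 'c'  n6⇒n2 ·f
[58] read 'b'  n2⇒n10 ·f
[59] read 'c'  n10⇒n11
[60] read 'b'  n11⇒n12  emit P2@[58:60]
[61] read 'b'  n12⇒n13
[62] read 'a'  n13⇒n14  emit P3@[58:62]
[63] read 'b'  n14⇒n8 ·f
[64] read 'b'  n8⇒n9  emit P1@[62:64]
[65] read 'a'  n9⇒n7 ·f
[66] read 'b'  n7⇒n8
[67] read 'c'  n8⇒n11 ·f
[68] read 'b'  n11⇒n12  emit P2@[66:68]
[69] read 'b'  n12⇒n13
[70] read 'c'  n13⇒n11 ·f
[71] read 'b'  n11⇒n12  emit P2@[69:71]
[72] read 'a'  n12⇒n7 ·f
[73] read 'a'  n7⇒n15
[74] read 'b'  n15⇒n16
[75] read 'b'  n16⇒n17  emit P1@[73:75],P4@[72:75]
[76] read 'a'  n17⇒n7 ·f
[77] read 'b'  n7⇒n8
[78] read 'c'  n8⇒n11 ·f
[79] read 'b'  n11⇒n12  emit P2@[77:79]

All matches (sorted): [[3,1],[3,4],[6,1],[9,2],[11,2],[13,3],[17,1],[17,4],[21,2],[23,3],[24,5],[27,1],[37,1],[37,4],[41,2],[44,5],[47,5],[49,0],[49,5],[54,5],[56,0],[56,5],[60,2],[62,3],[64,1],[68,2],[71,2],[75,1],[75,4],[79,2]]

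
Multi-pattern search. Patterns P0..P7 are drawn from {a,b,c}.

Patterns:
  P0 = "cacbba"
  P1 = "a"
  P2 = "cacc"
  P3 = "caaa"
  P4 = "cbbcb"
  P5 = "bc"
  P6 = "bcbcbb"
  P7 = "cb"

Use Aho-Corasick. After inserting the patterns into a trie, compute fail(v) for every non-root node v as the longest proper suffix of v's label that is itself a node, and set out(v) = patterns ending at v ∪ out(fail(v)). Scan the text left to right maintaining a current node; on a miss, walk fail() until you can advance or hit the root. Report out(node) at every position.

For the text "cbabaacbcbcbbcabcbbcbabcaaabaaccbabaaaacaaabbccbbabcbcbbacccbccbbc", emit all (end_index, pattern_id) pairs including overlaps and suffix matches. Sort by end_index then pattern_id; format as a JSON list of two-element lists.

Build:
Trie nodes:
  n0 'ε': a→7 b→15 c→1
  n1 'c': a→2 b→11
  n2 'ca': a→9 c→3
  n3 'cac': b→4 c→8
  n4 'cacb': b→5
  n5 'cacbb': a→6
  n6 'cacbba': ·  [P0 ends]
  n7 'a': ·  [P1 ends]
  n8 'cacc': ·  [P2 ends]
  n9 'caa': a→10
  n10 'caaa': ·  [P3 ends]
  n11 'cb': b→12  [P7 ends]
  n12 'cbb': c→13
  n13 'cbbc': b→14
  n14 'cbbcb': ·  [P4 ends]
  n15 'b': c→16
  n16 'bc': b→17  [P5 ends]
  n17 'bcb': c→18
  n18 'bcbc': b→19
  n19 'bcbcb': b→20
  n20 'bcbcbb': ·  [P6 ends]

Failure links (BFS by depth):
  n1('c'): parent n0 fail=0; on 'c' 0 → fail=0;  out ∅∪∅=∅
  n7('a'): parent n0 fail=0; on 'a' 0 → fail=0;  out {1}∪∅={1}
  n15('b'): parent n0 fail=0; on 'b' 0 → fail=0;  out ∅∪∅=∅
  n2('ca'): parent n1 fail=0; on 'a' 0 → fail=7;  out ∅∪{1}={1}
  n11('cb'): parent n1 fail=0; on 'b' 0 → fail=15;  out {7}∪∅={7}
  n16('bc'): parent n15 fail=0; on 'c' 0 → fail=1;  out {5}∪∅={5}
  n3('cac'): parent n2 fail=7; on 'c' 7→0 → fail=1;  out ∅∪∅=∅
  n9('caa'): parent n2 fail=7; on 'a' 7→0 → fail=7;  out ∅∪{1}={1}
  n12('cbb'): parent n11 fail=15; on 'b' 15→0 → fail=15;  out ∅∪∅=∅
  n17('bcb'): parent n16 fail=1; on 'b' 1 → fail=11;  out ∅∪{7}={7}
  n4('cacb'): parent n3 fail=1; on 'b' 1 → fail=11;  out ∅∪{7}={7}
  n8('cacc'): parent n3 fail=1; on 'c' 1→0 → fail=1;  out {2}∪∅={2}
  n10('caaa'): parent n9 fail=7; on 'a' 7→0 → fail=7;  out {3}∪{1}={1,3}
  n13('cbbc'): parent n12 fail=15; on 'c' 15 → fail=16;  out ∅∪{5}={5}
  n18('bcbc'): parent n17 fail=11; on 'c' 11→15 → fail=16;  out ∅∪{5}={5}
  n5('cacbb'): parent n4 fail=11; on 'b' 11 → fail=12;  out ∅∪∅=∅
  n14('cbbcb'): parent n13 fail=16; on 'b' 16 → fail=17;  out {4}∪{7}={4,7}
  n19('bcbcb'): parent n18 fail=16; on 'b' 16 → fail=17;  out ∅∪{7}={7}
  n6('cacbba'): parent n5 fail=12; on 'a' 12→15→0 → fail=7;  out {0}∪{1}={0,1}
  n20('bcbcbb'): parent n19 fail=17; on 'b' 17→11 → fail=12;  out {6}∪∅={6}

Text stream:
[0] read 'c'  n0⇒n1
[1] read 'b'  n1⇒n11  → match P7@[0:1]
[2] read 'a'  n11⇒n7 (via fail)  → match P1@[2:2]
[3] read 'b'  n7⇒n15 (via fail)
[4] read 'a'  n15⇒n7 (via fail)  → match P1@[4:4]
[5] read 'a'  n7⇒n7 (via fail)  → match P1@[5:5]
[6] read 'c'  n7⇒n1 (via fail)
[7] read 'b'  n1⇒n11  → match P7@[6:7]
[8] read 'c'  n11⇒n16 (via fail)  → match P5@[7:8]
[9] read 'b'  n16⇒n17  → match P7@[8:9]
[10] read 'c'  n17⇒n18  → match P5@[9:10]
[11] read 'b'  n18⇒n19  → match P7@[10:11]
[12] read 'b'  n19⇒n20  → match P6@[7:12]
[13] read 'c'  n20⇒n13 (via fail)  → match P5@[12:13]
[14] read 'a'  n13⇒n2 (via fail)  → match P1@[14:14]
[15] read 'b'  n2⇒n15 (via fail)
[16] read 'c'  n15⇒n16  → match P5@[15:16]
[17] read 'b'  n16⇒n17  → match P7@[16:17]
[18] read 'b'  n17⇒n12 (via fail)
[19] read 'c'  n12⇒n13  → match P5@[18:19]
[20] read 'b'  n13⇒n14  → match P4@[16:20],P7@[19:20]
[21] read 'a'  n14⇒n7 (via fail)  → match P1@[21:21]
[22] read 'b'  n7⇒n15 (via fail)
[23] read 'c'  n15⇒n16  → match P5@[22:23]
[24] read 'a'  n16⇒n2 (via fail)  → match P1@[24:24]
[25] read 'a'  n2⇒n9  → match P1@[25:25]
[26] read 'a'  n9⇒n10  → match P1@[26:26],P3@[23:26]
[27] read 'b'  n10⇒n15 (via fail)
[28] read 'a'  n15⇒n7 (via fail)  → match P1@[28:28]
[29] read 'a'  n7⇒n7 (via fail)  → match P1@[29:29]
[30] read 'c'  n7⇒n1 (via fail)
[31] read 'c'  n1⇒n1 (via fail)
[32] read 'b'  n1⇒n11  → match P7@[31:32]
[33] read 'a'  n11⇒n7 (via fail)  → match P1@[33:33]
[34] read 'b'  n7⇒n15 (via fail)
[35] read 'a'  n15⇒n7 (via fail)  → match P1@[35:35]
[36] read 'a'  n7⇒n7 (via fail)  → match P1@[36:36]
[37] read 'a'  n7⇒n7 (via fail)  → match P1@[37:37]
[38] read 'a'  n7⇒n7 (via fail)  → match P1@[38:38]
[39] read 'c'  n7⇒n1 (via fail)
[40] read 'a'  n1⇒n2  → match P1@[40:40]
[41] read 'a'  n2⇒n9  → match P1@[41:41]
[42] read 'a'  n9⇒n10  → match P1@[42:42],P3@[39:42]
[43] read 'b'  n10⇒n15 (via fail)
[44] read 'b'  n15⇒n15 (via fail)
[45] read 'c'  n15⇒n16  → match P5@[44:45]
[46] read 'c'  n16⇒n1 (via fail)
[47] read 'b'  n1⇒n11  → match P7@[46:47]
[48] read 'b'  n11⇒n12
[49] read 'a'  n12⇒n7 (via fail)  → match P1@[49:49]
[50] read 'b'  n7⇒n15 (via fail)
[51] read 'c'  n15⇒n16  → match P5@[50:51]
[52] read 'b'  n16⇒n17  → match P7@[51:52]
[53] read 'c'  n17⇒n18  → match P5@[52:53]
[54] read 'b'  n18⇒n19  → match P7@[53:54]
[55] read 'b'  n19⇒n20  → match P6@[50:55]
[56] read 'a'  n20⇒n7 (via fail)  → match P1@[56:56]
[57] read 'c'  n7⇒n1 (via fail)
[58] read 'c'  n1⇒n1 (via fail)
[59] read 'c'  n1⇒n1 (via fail)
[60] read 'b'  n1⇒n11  → match P7@[59:60]
[61] read 'c'  n11⇒n16 (via fail)  → match P5@[60:61]
[62] read 'c'  n16⇒n1 (via fail)
[63] read 'b'  n1⇒n11  → match P7@[62:63]
[64] read 'b'  n11⇒n12
[65] read 'c'  n12⇒n13  → match P5@[64:65]

All matches (sorted): [[1,7],[2,1],[4,1],[5,1],[7,7],[8,5],[9,7],[10,5],[11,7],[12,6],[13,5],[14,1],[16,5],[17,7],[19,5],[20,4],[20,7],[21,1],[23,5],[24,1],[25,1],[26,1],[26,3],[28,1],[29,1],[32,7],[33,1],[35,1],[36,1],[37,1],[38,1],[40,1],[41,1],[42,1],[42,3],[45,5],[47,7],[49,1],[51,5],[52,7],[53,5],[54,7],[55,6],[56,1],[60,7],[61,5],[63,7],[65,5]]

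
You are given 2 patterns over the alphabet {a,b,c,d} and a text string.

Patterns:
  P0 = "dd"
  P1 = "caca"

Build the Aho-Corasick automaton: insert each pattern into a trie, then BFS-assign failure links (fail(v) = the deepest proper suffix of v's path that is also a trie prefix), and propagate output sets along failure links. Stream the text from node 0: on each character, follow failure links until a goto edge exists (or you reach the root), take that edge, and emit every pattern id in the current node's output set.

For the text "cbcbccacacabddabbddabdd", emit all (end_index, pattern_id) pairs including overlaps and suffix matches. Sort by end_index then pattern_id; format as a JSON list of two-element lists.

Build automaton:
Trie nodes:
  0='ε' goto c→3 d→1
  1='d' goto d→2
  2='dd' goto ·  ←P0
  3='c' goto a→4
  4='ca' goto c→5
  5='cac' goto a→6
  6='caca' goto ·  ←P1

Failure links (BFS by depth):
  n1('d'): parent n0 fail=0; on 'd' 0 → fail=0;  out ∅∪∅=∅
  n3('c'): parent n0 fail=0; on 'c' 0 → fail=0;  out ∅∪∅=∅
  n2('dd'): parent n1 fail=0; on 'd' 0 → fail=1;  out {0}∪∅={0}
  n4('ca'): parent n3 fail=0; on 'a' 0 → fail=0;  out ∅∪∅=∅
  n5('cac'): parent n4 fail=0; on 'c' 0 → fail=3;  out ∅∪∅=∅
  n6('caca'): parent n5 fail=3; on 'a' 3 → fail=4;  out {1}∪∅={1}

Scan:
[0] read 'c'  n0⇒n3
[1] read 'b'  n3⇒n0 ·f
[2] read 'c'  n0⇒n3
[3] read 'b'  n3⇒n0 ·f
[4] read 'c'  n0⇒n3
[5] read 'c'  n3⇒n3 ·f
[6] read 'a'  n3⇒n4
[7] read 'c'  n4⇒n5
[8] read 'a'  n5⇒n6  → match P1@[5:8]
[9] read 'c'  n6⇒n5 ·f
[10] read 'a'  n5⇒n6  → match P1@[7:10]
[11] read 'b'  n6⇒n0 ·f
[12] read 'd'  n0⇒n1
[13] read 'd'  n1⇒n2  → match P0@[12:13]
[14] read 'a'  n2⇒n0 ·f
[15] read 'b'  n0⇒n0
[16] read 'b'  n0⇒n0
[17] read 'd'  n0⇒n1
[18] read 'd'  n1⇒n2  → match P0@[17:18]
[19] read 'a'  n2⇒n0 ·f
[20] read 'b'  n0⇒n0
[21] read 'd'  n0⇒n1
[22] read 'd'  n1⇒n2  → match P0@[21:22]

Result: [[8,1],[10,1],[13,0],[18,0],[22,0]]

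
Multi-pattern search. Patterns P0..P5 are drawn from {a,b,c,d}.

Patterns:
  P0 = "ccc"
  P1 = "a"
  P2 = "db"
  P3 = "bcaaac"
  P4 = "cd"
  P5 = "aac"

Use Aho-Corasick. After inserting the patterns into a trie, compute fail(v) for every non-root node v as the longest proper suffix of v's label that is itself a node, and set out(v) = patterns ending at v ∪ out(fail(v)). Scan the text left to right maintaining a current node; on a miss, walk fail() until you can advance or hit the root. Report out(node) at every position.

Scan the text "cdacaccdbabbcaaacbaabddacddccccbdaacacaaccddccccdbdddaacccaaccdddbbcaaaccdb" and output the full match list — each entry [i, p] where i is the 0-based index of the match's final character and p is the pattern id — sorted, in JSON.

Build:
Trie (insert patterns):
  n0 'ε': a→4 b→7 c→1 d→5
  n1 'c': c→2 d→13
  n2 'cc': c→3
  n3 'ccc': ·  [P0 ends]
  n4 'a': a→14  [P1 ends]
  n5 'd': b→6
  n6 'db': ·  [P2 ends]
  n7 'b': c→8
  n8 'bc': a→9
  n9 'bca': a→10
  n10 'bcaa': a→11
  n11 'bcaaa': c→12
  n12 'bcaaac': ·  [P3 ends]
  n13 'cd': ·  [P4 ends]
  n14 'aa': c→15
  n15 'aac': ·  [P5 ends]

BFS fail/out derivation:
  n1('c'): parent n0 fail=0; on 'c' 0 → fail=0;  out ∅∪∅=∅
  n4('a'): parent n0 fail=0; on 'a' 0 → fail=0;  out {1}∪∅={1}
  n5('d'): parent n0 fail=0; on 'd' 0 → fail=0;  out ∅∪∅=∅
  n7('b'): parent n0 fail=0; on 'b' 0 → fail=0;  out ∅∪∅=∅
  n2('cc'): parent n1 fail=0; on 'c' 0 → fail=1;  out ∅∪∅=∅
  n6('db'): parent n5 fail=0; on 'b' 0 → fail=7;  out {2}∪∅={2}
  n8('bc'): parent n7 fail=0; on 'c' 0 → fail=1;  out ∅∪∅=∅
  n13('cd'): parent n1 fail=0; on 'd' 0 → fail=5;  out {4}∪∅={4}
  n14('aa'): parent n4 fail=0; on 'a' 0 → fail=4;  out ∅∪{1}={1}
  n3('ccc'): parent n2 fail=1; on 'c' 1 → fail=2;  out {0}∪∅={0}
  n9('bca'): parent n8 fail=1; on 'a' 1→0 → fail=4;  out ∅∪{1}={1}
  n15('aac'): parent n14 fail=4; on 'c' 4→0 → fail=1;  out {5}∪∅={5}
  n10('bcaa'): parent n9 fail=4; on 'a' 4 → fail=14;  out ∅∪{1}={1}
  n11('bcaaa'): parent n10 fail=14; on 'a' 14→4 → fail=14;  out ∅∪{1}={1}
  n12('bcaaac'): parent n11 fail=14; on 'c' 14 → fail=15;  out {3}∪{5}={3,5}

Scan:
i=0 'c': node 0→1
i=1 'd': node 1→13  → match P4@[0:1]
i=2 'a': node 13→4 (fail-walked)  → match P1@[2:2]
i=3 'c': node 4→1 (fail-walked)
i=4 'a': node 1→4 (fail-walked)  → match P1@[4:4]
i=5 'c': node 4→1 (fail-walked)
i=6 'c': node 1→2
i=7 'd': node 2→13 (fail-walked)  → match P4@[6:7]
i=8 'b': node 13→6 (fail-walked)  → match P2@[7:8]
i=9 'a': node 6→4 (fail-walked)  → match P1@[9:9]
i=10 'b': node 4→7 (fail-walked)
i=11 'b': node 7→7 (fail-walked)
i=12 'c': node 7→8
i=13 'a': node 8→9  → match P1@[13:13]
i=14 'a': node 9→10  → match P1@[14:14]
i=15 'a': node 10→11  → match P1@[15:15]
i=16 'c': node 11→12  → match P3@[11:16],P5@[14:16]
i=17 'b': node 12→7 (fail-walked)
i=18 'a': node 7→4 (fail-walked)  → match P1@[18:18]
i=19 'a': node 4→14  → match P1@[19:19]
i=20 'b': node 14→7 (fail-walked)
i=21 'd': node 7→5 (fail-walked)
i=22 'd': node 5→5 (fail-walked)
i=23 'a': node 5→4 (fail-walked)  → match P1@[23:23]
i=24 'c': node 4→1 (fail-walked)
i=25 'd': node 1→13  → match P4@[24:25]
i=26 'd': node 13→5 (fail-walked)
i=27 'c': node 5→1 (fail-walked)
i=28 'c': node 1→2
i=29 'c': node 2→3  → match P0@[27:29]
i=30 'c': node 3→3 (fail-walked)  → match P0@[28:30]
i=31 'b': node 3→7 (fail-walked)
i=32 'd': node 7→5 (fail-walked)
i=33 'a': node 5→4 (fail-walked)  → match P1@[33:33]
i=34 'a': node 4→14  → match P1@[34:34]
i=35 'c': node 14→15  → match P5@[33:35]
i=36 'a': node 15→4 (fail-walked)  → match P1@[36:36]
i=37 'c': node 4→1 (fail-walked)
i=38 'a': node 1→4 (fail-walked)  → match P1@[38:38]
i=39 'a': node 4→14  → match P1@[39:39]
i=40 'c': node 14→15  → match P5@[38:40]
i=41 'c': node 15→2 (fail-walked)
i=42 'd': node 2→13 (fail-walked)  → match P4@[41:42]
i=43 'd': node 13→5 (fail-walked)
i=44 'c': node 5→1 (fail-walked)
i=45 'c': node 1→2
i=46 'c': node 2→3  → match P0@[44:46]
i=47 'c': node 3→3 (fail-walked)  → match P0@[45:47]
i=48 'd': node 3→13 (fail-walked)  → match P4@[47:48]
i=49 'b': node 13→6 (fail-walked)  → match P2@[48:49]
i=50 'd': node 6→5 (fail-walked)
i=51 'd': node 5→5 (fail-walked)
i=52 'd': node 5→5 (fail-walked)
i=53 'a': node 5→4 (fail-walked)  → match P1@[53:53]
i=54 'a': node 4→14  → match P1@[54:54]
i=55 'c': node 14→15  → match P5@[53:55]
i=56 'c': node 15→2 (fail-walked)
i=57 'c': node 2→3  → match P0@[55:57]
i=58 'a': node 3→4 (fail-walked)  → match P1@[58:58]
i=59 'a': node 4→14  → match P1@[59:59]
i=60 'c': node 14→15  → match P5@[58:60]
i=61 'c': node 15→2 (fail-walked)
i=62 'd': node 2→13 (fail-walked)  → match P4@[61:62]
i=63 'd': node 13→5 (fail-walked)
i=64 'd': node 5→5 (fail-walked)
i=65 'b': node 5→6  → match P2@[64:65]
i=66 'b': node 6→7 (fail-walked)
i=67 'c': node 7→8
i=68 'a': node 8→9  → match P1@[68:68]
i=69 'a': node 9→10  → match P1@[69:69]
i=70 'a': node 10→11  → match P1@[70:70]
i=71 'c': node 11→12  → match P3@[66:71],P5@[69:71]
i=72 'c': node 12→2 (fail-walked)
i=73 'd': node 2→13 (fail-walked)  → match P4@[72:73]
i=74 'b': node 13→6 (fail-walked)  → match P2@[73:74]

Matches: [[1,4],[2,1],[4,1],[7,4],[8,2],[9,1],[13,1],[14,1],[15,1],[16,3],[16,5],[18,1],[19,1],[23,1],[25,4],[29,0],[30,0],[33,1],[34,1],[35,5],[36,1],[38,1],[39,1],[40,5],[42,4],[46,0],[47,0],[48,4],[49,2],[53,1],[54,1],[55,5],[57,0],[58,1],[59,1],[60,5],[62,4],[65,2],[68,1],[69,1],[70,1],[71,3],[71,5],[73,4],[74,2]]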